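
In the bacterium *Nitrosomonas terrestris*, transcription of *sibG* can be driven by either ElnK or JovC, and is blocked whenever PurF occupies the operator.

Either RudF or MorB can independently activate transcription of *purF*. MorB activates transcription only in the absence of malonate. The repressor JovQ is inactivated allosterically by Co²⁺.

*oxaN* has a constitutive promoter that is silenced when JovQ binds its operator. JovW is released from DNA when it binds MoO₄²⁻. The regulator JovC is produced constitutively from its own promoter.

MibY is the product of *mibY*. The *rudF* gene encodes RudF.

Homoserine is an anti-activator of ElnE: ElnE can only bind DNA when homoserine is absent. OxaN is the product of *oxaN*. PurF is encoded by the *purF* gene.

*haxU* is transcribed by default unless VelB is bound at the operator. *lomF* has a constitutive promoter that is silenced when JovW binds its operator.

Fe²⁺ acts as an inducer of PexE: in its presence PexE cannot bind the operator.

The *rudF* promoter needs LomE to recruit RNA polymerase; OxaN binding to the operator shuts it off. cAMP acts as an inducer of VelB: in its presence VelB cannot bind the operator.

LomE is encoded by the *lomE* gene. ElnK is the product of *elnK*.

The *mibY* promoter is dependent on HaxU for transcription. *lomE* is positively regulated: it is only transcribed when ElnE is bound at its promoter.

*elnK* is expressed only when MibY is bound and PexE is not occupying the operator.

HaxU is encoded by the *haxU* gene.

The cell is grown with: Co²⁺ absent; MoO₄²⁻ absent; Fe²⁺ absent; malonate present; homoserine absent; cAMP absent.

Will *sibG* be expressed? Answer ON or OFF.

Co²⁺ is absent, so JovQ is active.
With repressor JovQ bound, *oxaN* is not transcribed.
So OxaN is not produced.
Homoserine is absent, so ElnE is active.
No repressor is bound and ElnE is active, so *lomE* is transcribed.
So LomE is produced and active.
No repressor is bound and LomE is active, so *rudF* is transcribed.
So RudF is produced and active.
Malonate is present, so MorB is inactive.
Activator RudF is present, so *purF* is transcribed.
So PurF is produced and active.
cAMP is absent, so VelB is active.
With repressor VelB bound, *haxU* is not transcribed.
So HaxU is not produced.
Required activator HaxU is absent, so *mibY* is not transcribed.
So MibY is not produced.
Fe²⁺ is absent, so PexE is active.
With repressor PexE bound, *elnK* is not transcribed.
So ElnK is not produced.
JovC is produced constitutively and is active.
With repressor PurF bound, *sibG* is not transcribed.

OFF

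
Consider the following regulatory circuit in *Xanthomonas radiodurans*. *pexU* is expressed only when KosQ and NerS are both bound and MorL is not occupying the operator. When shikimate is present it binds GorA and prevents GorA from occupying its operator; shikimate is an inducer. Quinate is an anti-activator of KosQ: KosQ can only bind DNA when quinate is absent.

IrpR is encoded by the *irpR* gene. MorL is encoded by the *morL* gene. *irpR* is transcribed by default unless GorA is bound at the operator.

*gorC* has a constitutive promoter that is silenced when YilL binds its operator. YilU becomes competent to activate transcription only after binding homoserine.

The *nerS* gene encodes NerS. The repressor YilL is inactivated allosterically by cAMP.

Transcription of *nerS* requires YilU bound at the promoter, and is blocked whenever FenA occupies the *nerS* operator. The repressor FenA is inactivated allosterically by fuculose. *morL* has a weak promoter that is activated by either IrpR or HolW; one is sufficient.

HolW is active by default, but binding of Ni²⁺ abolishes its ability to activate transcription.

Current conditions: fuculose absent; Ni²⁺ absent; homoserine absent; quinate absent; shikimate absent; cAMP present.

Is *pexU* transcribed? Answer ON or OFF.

Quinate is absent, so KosQ is active.
Shikimate is absent, so GorA is active.
With repressor GorA bound, *irpR* is not transcribed.
So IrpR is not produced.
Ni²⁺ is absent, so HolW is active.
Activator HolW is present, so *morL* is transcribed.
So MorL is produced and active.
Homoserine is absent, so YilU is inactive.
Fuculose is absent, so FenA is active.
With repressor FenA bound, *nerS* is not transcribed.
So NerS is not produced.
With repressor MorL bound, *pexU* is not transcribed.

OFF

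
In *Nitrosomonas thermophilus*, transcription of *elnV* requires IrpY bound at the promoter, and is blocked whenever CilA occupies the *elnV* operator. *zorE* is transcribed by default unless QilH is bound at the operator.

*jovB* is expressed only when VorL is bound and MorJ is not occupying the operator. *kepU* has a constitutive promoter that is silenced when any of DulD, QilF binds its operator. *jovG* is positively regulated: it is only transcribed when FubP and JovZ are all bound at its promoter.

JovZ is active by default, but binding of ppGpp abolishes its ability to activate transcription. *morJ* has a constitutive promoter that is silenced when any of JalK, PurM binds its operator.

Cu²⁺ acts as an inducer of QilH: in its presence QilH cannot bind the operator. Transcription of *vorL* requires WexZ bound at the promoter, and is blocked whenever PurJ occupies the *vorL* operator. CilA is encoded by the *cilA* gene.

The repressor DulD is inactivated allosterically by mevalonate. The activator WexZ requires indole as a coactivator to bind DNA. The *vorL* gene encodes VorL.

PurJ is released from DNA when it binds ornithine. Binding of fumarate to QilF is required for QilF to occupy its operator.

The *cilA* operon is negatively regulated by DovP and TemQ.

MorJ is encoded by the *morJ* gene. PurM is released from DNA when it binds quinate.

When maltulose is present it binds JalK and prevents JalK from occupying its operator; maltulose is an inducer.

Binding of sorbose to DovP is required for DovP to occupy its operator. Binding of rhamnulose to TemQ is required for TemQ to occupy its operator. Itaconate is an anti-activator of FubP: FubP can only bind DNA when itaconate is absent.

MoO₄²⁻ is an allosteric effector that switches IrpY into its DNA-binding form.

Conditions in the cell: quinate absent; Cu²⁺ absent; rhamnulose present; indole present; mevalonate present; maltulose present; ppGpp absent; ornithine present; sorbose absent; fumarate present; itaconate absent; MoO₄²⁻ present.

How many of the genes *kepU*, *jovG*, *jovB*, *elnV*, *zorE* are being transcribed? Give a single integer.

Mevalonate is present, so DulD is inactive.
Fumarate is present, so QilF is active.
With repressor QilF bound, *kepU* is not transcribed.
→ *kepU* is OFF.
Itaconate is absent, so FubP is active.
ppGpp is absent, so JovZ is active.
No repressor is bound and FubP and JovZ are active, so *jovG* is transcribed.
→ *jovG* is ON.
Maltulose is present, so JalK is inactive.
Quinate is absent, so PurM is active.
With repressor PurM bound, *morJ* is not transcribed.
So MorJ is not produced.
Ornithine is present, so PurJ is inactive.
Indole is present, so WexZ is active.
No repressor is bound and WexZ is active, so *vorL* is transcribed.
So VorL is produced and active.
No repressor is bound and VorL is active, so *jovB* is transcribed.
→ *jovB* is ON.
MoO₄²⁻ is present, so IrpY is active.
Sorbose is absent, so DovP is inactive.
Rhamnulose is present, so TemQ is active.
With repressor TemQ bound, *cilA* is not transcribed.
So CilA is not produced.
No repressor is bound and IrpY is active, so *elnV* is transcribed.
→ *elnV* is ON.
Cu²⁺ is absent, so QilH is active.
With repressor QilH bound, *zorE* is not transcribed.
→ *zorE* is OFF.
3 of the 5 genes are transcribed.

3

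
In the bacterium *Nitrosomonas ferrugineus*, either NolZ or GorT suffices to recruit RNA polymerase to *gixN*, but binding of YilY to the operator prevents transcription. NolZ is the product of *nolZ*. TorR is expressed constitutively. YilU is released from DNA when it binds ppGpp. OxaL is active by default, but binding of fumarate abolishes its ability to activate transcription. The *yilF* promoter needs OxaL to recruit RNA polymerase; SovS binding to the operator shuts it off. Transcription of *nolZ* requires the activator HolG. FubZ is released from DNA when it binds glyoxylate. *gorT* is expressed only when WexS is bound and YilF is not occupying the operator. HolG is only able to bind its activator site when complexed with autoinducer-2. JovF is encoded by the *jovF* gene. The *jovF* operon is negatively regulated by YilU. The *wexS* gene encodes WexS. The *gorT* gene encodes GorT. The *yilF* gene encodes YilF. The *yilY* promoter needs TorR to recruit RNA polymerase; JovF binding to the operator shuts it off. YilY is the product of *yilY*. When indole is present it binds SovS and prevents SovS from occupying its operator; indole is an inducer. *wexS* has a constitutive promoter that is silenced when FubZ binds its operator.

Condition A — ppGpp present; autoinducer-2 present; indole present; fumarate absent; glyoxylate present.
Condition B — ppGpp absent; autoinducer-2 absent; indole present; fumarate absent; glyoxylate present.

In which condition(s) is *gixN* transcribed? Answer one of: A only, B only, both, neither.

Condition A:
TorR is produced constitutively and is active.
ppGpp is present, so YilU is inactive.
With no repressor bound, *jovF* is transcribed.
So JovF is produced and active.
With repressor JovF bound, *yilY* is not transcribed.
So YilY is not produced.
Autoinducer-2 is present, so HolG is active.
No repressor is bound and HolG is active, so *nolZ* is transcribed.
So NolZ is produced and active.
Indole is present, so SovS is inactive.
Fumarate is absent, so OxaL is active.
No repressor is bound and OxaL is active, so *yilF* is transcribed.
So YilF is produced and active.
Glyoxylate is present, so FubZ is inactive.
With no repressor bound, *wexS* is transcribed.
So WexS is produced and active.
With repressor YilF bound, *gorT* is not transcribed.
So GorT is not produced.
Activator NolZ is present, so *gixN* is transcribed.
→ *gixN* is ON in A.
Condition B:
TorR is produced constitutively and is active.
ppGpp is absent, so YilU is active.
With repressor YilU bound, *jovF* is not transcribed.
So JovF is not produced.
No repressor is bound and TorR is active, so *yilY* is transcribed.
So YilY is produced and active.
Autoinducer-2 is absent, so HolG is inactive.
Required activator HolG is absent, so *nolZ* is not transcribed.
So NolZ is not produced.
Indole is present, so SovS is inactive.
Fumarate is absent, so OxaL is active.
No repressor is bound and OxaL is active, so *yilF* is transcribed.
So YilF is produced and active.
Glyoxylate is present, so FubZ is inactive.
With no repressor bound, *wexS* is transcribed.
So WexS is produced and active.
With repressor YilF bound, *gorT* is not transcribed.
So GorT is not produced.
With repressor YilY bound, *gixN* is not transcribed.
→ *gixN* is OFF in B.

A only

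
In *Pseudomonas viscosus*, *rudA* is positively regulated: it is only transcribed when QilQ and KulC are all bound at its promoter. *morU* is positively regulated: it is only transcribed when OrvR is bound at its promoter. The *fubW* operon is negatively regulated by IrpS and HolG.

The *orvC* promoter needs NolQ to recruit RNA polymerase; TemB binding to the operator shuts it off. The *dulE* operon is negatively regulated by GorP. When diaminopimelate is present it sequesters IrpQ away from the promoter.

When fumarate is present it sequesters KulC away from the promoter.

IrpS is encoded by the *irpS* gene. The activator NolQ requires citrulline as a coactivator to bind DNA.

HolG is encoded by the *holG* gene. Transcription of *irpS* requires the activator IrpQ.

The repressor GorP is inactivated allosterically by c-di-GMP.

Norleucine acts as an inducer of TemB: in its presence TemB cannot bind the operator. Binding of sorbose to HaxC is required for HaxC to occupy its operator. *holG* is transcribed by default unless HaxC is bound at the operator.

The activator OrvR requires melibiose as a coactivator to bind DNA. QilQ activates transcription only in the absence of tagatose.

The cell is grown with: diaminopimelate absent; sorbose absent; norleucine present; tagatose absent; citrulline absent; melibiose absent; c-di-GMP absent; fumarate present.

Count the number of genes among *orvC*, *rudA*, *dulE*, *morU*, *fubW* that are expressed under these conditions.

0

Norleucine is present, so TemB is inactive.
Citrulline is absent, so NolQ is inactive.
Required activator NolQ is absent, so *orvC* is not transcribed.
→ *orvC* is OFF.
Tagatose is absent, so QilQ is active.
Fumarate is present, so KulC is inactive.
Required activator KulC is absent, so *rudA* is not transcribed.
→ *rudA* is OFF.
c-di-GMP is absent, so GorP is active.
With repressor GorP bound, *dulE* is not transcribed.
→ *dulE* is OFF.
Melibiose is absent, so OrvR is inactive.
Required activator OrvR is absent, so *morU* is not transcribed.
→ *morU* is OFF.
Diaminopimelate is absent, so IrpQ is active.
No repressor is bound and IrpQ is active, so *irpS* is transcribed.
So IrpS is produced and active.
Sorbose is absent, so HaxC is inactive.
With no repressor bound, *holG* is transcribed.
So HolG is produced and active.
With repressor IrpS bound, *fubW* is not transcribed.
→ *fubW* is OFF.
0 of the 5 genes are transcribed.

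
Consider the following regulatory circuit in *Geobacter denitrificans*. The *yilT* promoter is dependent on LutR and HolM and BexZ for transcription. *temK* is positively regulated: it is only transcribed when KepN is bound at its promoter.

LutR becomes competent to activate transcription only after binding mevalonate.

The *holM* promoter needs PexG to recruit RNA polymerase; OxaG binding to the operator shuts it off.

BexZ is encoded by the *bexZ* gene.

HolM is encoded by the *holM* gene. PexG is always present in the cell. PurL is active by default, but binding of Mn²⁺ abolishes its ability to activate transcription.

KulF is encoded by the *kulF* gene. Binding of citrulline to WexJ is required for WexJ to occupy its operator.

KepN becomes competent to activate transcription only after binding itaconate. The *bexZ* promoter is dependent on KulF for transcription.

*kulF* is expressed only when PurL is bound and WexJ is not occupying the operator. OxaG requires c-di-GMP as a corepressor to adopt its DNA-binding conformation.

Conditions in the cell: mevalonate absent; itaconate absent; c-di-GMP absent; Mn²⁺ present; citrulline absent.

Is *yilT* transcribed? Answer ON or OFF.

OFF

Mevalonate is absent, so LutR is inactive.
PexG is produced constitutively and is active.
c-di-GMP is absent, so OxaG is inactive.
No repressor is bound and PexG is active, so *holM* is transcribed.
So HolM is produced and active.
Mn²⁺ is present, so PurL is inactive.
Citrulline is absent, so WexJ is inactive.
Required activator PurL is absent, so *kulF* is not transcribed.
So KulF is not produced.
Required activator KulF is absent, so *bexZ* is not transcribed.
So BexZ is not produced.
Required activator LutR is absent, so *yilT* is not transcribed.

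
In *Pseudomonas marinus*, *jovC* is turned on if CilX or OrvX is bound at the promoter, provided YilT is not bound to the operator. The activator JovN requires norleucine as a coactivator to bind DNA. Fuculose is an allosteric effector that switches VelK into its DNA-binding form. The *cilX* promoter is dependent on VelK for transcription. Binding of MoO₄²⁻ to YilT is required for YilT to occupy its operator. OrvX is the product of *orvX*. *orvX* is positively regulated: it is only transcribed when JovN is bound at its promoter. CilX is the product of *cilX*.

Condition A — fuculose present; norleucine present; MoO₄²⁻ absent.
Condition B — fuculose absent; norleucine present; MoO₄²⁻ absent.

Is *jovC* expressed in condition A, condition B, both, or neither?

both

Condition A:
Fuculose is present, so VelK is active.
No repressor is bound and VelK is active, so *cilX* is transcribed.
So CilX is produced and active.
Norleucine is present, so JovN is active.
No repressor is bound and JovN is active, so *orvX* is transcribed.
So OrvX is produced and active.
MoO₄²⁻ is absent, so YilT is inactive.
Activator CilX is present, so *jovC* is transcribed.
→ *jovC* is ON in A.
Condition B:
Fuculose is absent, so VelK is inactive.
Required activator VelK is absent, so *cilX* is not transcribed.
So CilX is not produced.
Norleucine is present, so JovN is active.
No repressor is bound and JovN is active, so *orvX* is transcribed.
So OrvX is produced and active.
MoO₄²⁻ is absent, so YilT is inactive.
Activator OrvX is present, so *jovC* is transcribed.
→ *jovC* is ON in B.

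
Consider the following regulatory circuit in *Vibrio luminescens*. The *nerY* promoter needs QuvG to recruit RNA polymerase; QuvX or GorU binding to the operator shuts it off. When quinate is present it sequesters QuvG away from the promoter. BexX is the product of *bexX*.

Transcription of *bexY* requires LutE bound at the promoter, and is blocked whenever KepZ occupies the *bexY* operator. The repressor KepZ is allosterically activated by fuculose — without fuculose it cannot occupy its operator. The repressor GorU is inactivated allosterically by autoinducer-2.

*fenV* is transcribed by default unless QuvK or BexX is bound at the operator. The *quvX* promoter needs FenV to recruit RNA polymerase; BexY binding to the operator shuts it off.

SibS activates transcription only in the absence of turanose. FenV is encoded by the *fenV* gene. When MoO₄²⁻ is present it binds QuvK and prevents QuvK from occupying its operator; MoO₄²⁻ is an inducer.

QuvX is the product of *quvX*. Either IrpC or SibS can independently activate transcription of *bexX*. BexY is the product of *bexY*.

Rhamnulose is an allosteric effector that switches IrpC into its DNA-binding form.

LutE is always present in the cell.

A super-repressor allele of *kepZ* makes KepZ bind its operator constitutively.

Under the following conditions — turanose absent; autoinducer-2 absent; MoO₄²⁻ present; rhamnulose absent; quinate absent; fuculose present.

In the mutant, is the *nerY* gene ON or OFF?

OFF

MoO₄²⁻ is present, so QuvK is inactive.
Rhamnulose is absent, so IrpC is inactive.
Turanose is absent, so SibS is active.
Activator SibS is present, so *bexX* is transcribed.
So BexX is produced and active.
With repressor BexX bound, *fenV* is not transcribed.
So FenV is not produced.
LutE is produced constitutively and is active.
KepZ is constitutively active in this strain.
With repressor KepZ bound, *bexY* is not transcribed.
So BexY is not produced.
Required activator FenV is absent, so *quvX* is not transcribed.
So QuvX is not produced.
Autoinducer-2 is absent, so GorU is active.
Quinate is absent, so QuvG is active.
With repressor GorU bound, *nerY* is not transcribed.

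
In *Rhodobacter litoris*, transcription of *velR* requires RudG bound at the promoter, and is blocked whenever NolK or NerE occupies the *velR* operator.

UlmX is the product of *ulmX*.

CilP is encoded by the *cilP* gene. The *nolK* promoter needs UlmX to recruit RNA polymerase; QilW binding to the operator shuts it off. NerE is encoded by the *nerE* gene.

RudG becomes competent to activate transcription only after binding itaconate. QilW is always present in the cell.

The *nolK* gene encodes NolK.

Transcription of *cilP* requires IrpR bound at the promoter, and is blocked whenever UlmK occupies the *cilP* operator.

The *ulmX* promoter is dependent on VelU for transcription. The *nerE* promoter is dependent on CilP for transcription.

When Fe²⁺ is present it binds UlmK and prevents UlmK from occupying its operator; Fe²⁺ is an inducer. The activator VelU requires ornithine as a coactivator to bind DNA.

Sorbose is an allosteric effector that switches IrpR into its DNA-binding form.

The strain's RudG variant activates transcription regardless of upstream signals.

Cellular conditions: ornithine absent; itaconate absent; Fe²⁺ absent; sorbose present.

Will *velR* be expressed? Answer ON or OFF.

ON

Ornithine is absent, so VelU is inactive.
Required activator VelU is absent, so *ulmX* is not transcribed.
So UlmX is not produced.
QilW is produced constitutively and is active.
With repressor QilW bound, *nolK* is not transcribed.
So NolK is not produced.
Sorbose is present, so IrpR is active.
Fe²⁺ is absent, so UlmK is active.
With repressor UlmK bound, *cilP* is not transcribed.
So CilP is not produced.
Required activator CilP is absent, so *nerE* is not transcribed.
So NerE is not produced.
RudG is constitutively active in this strain.
No repressor is bound and RudG is active, so *velR* is transcribed.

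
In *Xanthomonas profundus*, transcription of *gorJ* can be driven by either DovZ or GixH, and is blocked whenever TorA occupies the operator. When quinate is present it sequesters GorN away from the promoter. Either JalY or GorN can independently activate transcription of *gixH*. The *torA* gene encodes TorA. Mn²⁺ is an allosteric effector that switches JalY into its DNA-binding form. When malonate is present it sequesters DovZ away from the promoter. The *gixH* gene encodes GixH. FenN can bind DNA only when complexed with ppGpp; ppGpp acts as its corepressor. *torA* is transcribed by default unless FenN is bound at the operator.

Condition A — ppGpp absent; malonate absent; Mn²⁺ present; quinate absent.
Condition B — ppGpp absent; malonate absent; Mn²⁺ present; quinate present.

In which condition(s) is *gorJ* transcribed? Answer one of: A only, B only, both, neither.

Condition A:
ppGpp is absent, so FenN is inactive.
With no repressor bound, *torA* is transcribed.
So TorA is produced and active.
Malonate is absent, so DovZ is active.
Mn²⁺ is present, so JalY is active.
Quinate is absent, so GorN is active.
Activator JalY is present, so *gixH* is transcribed.
So GixH is produced and active.
With repressor TorA bound, *gorJ* is not transcribed.
→ *gorJ* is OFF in A.
Condition B:
ppGpp is absent, so FenN is inactive.
With no repressor bound, *torA* is transcribed.
So TorA is produced and active.
Malonate is absent, so DovZ is active.
Mn²⁺ is present, so JalY is active.
Quinate is present, so GorN is inactive.
Activator JalY is present, so *gixH* is transcribed.
So GixH is produced and active.
With repressor TorA bound, *gorJ* is not transcribed.
→ *gorJ* is OFF in B.

neither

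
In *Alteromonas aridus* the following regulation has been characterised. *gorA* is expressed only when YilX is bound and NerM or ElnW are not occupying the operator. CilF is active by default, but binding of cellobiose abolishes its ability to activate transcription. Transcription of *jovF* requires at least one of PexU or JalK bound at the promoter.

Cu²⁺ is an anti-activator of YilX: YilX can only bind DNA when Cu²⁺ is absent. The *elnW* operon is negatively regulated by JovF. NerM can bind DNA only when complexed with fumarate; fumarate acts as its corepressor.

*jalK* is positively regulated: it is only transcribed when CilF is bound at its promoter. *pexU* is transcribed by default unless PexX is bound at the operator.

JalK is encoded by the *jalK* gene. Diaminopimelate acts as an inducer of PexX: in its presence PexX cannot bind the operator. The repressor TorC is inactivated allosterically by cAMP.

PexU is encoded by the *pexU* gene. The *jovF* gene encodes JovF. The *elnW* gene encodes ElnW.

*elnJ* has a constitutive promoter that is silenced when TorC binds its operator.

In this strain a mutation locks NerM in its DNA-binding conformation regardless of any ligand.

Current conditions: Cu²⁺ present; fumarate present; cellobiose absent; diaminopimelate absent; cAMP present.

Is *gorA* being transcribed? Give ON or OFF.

OFF

NerM is constitutively active in this strain.
Cu²⁺ is present, so YilX is inactive.
Diaminopimelate is absent, so PexX is active.
With repressor PexX bound, *pexU* is not transcribed.
So PexU is not produced.
Cellobiose is absent, so CilF is active.
No repressor is bound and CilF is active, so *jalK* is transcribed.
So JalK is produced and active.
Activator JalK is present, so *jovF* is transcribed.
So JovF is produced and active.
With repressor JovF bound, *elnW* is not transcribed.
So ElnW is not produced.
With repressor NerM bound, *gorA* is not transcribed.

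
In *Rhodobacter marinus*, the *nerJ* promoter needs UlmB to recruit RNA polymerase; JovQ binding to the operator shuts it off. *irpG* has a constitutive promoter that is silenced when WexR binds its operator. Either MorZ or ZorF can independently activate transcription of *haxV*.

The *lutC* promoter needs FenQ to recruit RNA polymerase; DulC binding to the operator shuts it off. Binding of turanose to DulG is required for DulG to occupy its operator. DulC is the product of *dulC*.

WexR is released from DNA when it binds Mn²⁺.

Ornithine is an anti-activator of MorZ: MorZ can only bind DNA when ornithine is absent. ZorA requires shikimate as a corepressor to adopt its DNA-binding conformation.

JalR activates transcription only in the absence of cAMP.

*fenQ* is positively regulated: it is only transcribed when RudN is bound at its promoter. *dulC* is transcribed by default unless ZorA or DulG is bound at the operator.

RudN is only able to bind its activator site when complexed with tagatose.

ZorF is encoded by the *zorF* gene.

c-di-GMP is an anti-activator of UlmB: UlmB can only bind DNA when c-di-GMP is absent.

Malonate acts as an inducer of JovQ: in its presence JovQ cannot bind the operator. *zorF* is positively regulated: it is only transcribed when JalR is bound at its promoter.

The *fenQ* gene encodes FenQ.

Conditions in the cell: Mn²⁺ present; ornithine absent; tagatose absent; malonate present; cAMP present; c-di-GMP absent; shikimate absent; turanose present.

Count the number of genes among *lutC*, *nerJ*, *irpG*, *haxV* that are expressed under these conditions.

3

Shikimate is absent, so ZorA is inactive.
Turanose is present, so DulG is active.
With repressor DulG bound, *dulC* is not transcribed.
So DulC is not produced.
Tagatose is absent, so RudN is inactive.
Required activator RudN is absent, so *fenQ* is not transcribed.
So FenQ is not produced.
Required activator FenQ is absent, so *lutC* is not transcribed.
→ *lutC* is OFF.
c-di-GMP is absent, so UlmB is active.
Malonate is present, so JovQ is inactive.
No repressor is bound and UlmB is active, so *nerJ* is transcribed.
→ *nerJ* is ON.
Mn²⁺ is present, so WexR is inactive.
With no repressor bound, *irpG* is transcribed.
→ *irpG* is ON.
Ornithine is absent, so MorZ is active.
cAMP is present, so JalR is inactive.
Required activator JalR is absent, so *zorF* is not transcribed.
So ZorF is not produced.
Activator MorZ is present, so *haxV* is transcribed.
→ *haxV* is ON.
3 of the 4 genes are transcribed.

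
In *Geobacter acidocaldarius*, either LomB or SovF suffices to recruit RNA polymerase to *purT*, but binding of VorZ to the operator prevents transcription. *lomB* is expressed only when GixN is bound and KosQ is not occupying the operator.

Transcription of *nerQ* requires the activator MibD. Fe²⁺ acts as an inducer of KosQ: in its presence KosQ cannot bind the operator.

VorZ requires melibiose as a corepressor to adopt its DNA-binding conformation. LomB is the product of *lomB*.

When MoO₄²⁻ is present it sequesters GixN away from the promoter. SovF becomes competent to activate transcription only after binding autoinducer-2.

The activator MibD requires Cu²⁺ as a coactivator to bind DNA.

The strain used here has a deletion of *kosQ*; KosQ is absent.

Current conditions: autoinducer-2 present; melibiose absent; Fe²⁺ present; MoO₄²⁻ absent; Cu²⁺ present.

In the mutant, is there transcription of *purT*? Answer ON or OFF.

ON

KosQ is non-functional in this strain, so it has no effect.
MoO₄²⁻ is absent, so GixN is active.
No repressor is bound and GixN is active, so *lomB* is transcribed.
So LomB is produced and active.
Melibiose is absent, so VorZ is inactive.
Autoinducer-2 is present, so SovF is active.
Activator LomB is present, so *purT* is transcribed.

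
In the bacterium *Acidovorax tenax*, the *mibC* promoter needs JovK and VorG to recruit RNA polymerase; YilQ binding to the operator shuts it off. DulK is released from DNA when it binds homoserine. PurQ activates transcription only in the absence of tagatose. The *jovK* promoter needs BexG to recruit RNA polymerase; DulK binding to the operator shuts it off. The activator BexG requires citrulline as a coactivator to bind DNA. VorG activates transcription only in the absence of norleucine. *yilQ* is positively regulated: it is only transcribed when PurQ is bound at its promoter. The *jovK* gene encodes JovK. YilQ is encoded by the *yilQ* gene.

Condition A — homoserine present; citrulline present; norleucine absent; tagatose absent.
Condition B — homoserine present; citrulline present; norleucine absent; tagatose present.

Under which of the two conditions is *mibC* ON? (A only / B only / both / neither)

B only

Condition A:
Homoserine is present, so DulK is inactive.
Citrulline is present, so BexG is active.
No repressor is bound and BexG is active, so *jovK* is transcribed.
So JovK is produced and active.
Norleucine is absent, so VorG is active.
Tagatose is absent, so PurQ is active.
No repressor is bound and PurQ is active, so *yilQ* is transcribed.
So YilQ is produced and active.
With repressor YilQ bound, *mibC* is not transcribed.
→ *mibC* is OFF in A.
Condition B:
Homoserine is present, so DulK is inactive.
Citrulline is present, so BexG is active.
No repressor is bound and BexG is active, so *jovK* is transcribed.
So JovK is produced and active.
Norleucine is absent, so VorG is active.
Tagatose is present, so PurQ is inactive.
Required activator PurQ is absent, so *yilQ* is not transcribed.
So YilQ is not produced.
No repressor is bound and JovK and VorG are active, so *mibC* is transcribed.
→ *mibC* is ON in B.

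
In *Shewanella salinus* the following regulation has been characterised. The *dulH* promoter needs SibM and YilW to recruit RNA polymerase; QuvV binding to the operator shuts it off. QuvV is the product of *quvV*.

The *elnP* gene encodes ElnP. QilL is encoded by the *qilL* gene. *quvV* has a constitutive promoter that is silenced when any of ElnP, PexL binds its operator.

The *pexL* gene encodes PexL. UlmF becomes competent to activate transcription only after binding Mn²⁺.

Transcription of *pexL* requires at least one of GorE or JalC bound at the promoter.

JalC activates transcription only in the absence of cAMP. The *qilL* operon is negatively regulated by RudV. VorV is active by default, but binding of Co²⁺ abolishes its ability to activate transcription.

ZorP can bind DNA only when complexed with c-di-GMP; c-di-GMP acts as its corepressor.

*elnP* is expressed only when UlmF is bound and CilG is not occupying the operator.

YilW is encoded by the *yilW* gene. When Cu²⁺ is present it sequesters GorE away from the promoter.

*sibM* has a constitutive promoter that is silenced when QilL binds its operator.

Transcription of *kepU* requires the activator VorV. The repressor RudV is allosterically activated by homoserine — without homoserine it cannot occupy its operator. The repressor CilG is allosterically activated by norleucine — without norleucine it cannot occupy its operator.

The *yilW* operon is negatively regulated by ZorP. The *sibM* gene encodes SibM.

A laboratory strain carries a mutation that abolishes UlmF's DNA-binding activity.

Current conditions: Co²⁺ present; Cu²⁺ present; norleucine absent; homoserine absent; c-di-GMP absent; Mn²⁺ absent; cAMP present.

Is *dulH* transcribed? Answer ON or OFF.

OFF

Homoserine is absent, so RudV is inactive.
With no repressor bound, *qilL* is transcribed.
So QilL is produced and active.
With repressor QilL bound, *sibM* is not transcribed.
So SibM is not produced.
Norleucine is absent, so CilG is inactive.
UlmF is non-functional in this strain, so it has no effect.
Required activator UlmF is absent, so *elnP* is not transcribed.
So ElnP is not produced.
Cu²⁺ is present, so GorE is inactive.
cAMP is present, so JalC is inactive.
No activator is available at the *pexL* promoter, so *pexL* is not transcribed.
So PexL is not produced.
With no repressor bound, *quvV* is transcribed.
So QuvV is produced and active.
c-di-GMP is absent, so ZorP is inactive.
With no repressor bound, *yilW* is transcribed.
So YilW is produced and active.
With repressor QuvV bound, *dulH* is not transcribed.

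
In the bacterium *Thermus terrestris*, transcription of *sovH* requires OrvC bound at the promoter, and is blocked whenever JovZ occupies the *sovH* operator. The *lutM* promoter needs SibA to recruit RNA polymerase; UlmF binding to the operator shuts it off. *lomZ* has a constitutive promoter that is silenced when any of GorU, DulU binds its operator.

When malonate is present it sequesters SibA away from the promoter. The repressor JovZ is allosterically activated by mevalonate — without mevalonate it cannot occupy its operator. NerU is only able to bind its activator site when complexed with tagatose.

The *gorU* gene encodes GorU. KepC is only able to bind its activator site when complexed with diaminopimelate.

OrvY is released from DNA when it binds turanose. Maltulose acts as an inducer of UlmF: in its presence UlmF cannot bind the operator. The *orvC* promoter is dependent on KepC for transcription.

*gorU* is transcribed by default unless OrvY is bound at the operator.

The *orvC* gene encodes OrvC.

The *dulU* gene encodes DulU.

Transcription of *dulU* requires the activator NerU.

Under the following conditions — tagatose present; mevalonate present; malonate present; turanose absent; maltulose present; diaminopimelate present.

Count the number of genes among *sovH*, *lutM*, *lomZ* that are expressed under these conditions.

0

Mevalonate is present, so JovZ is active.
Diaminopimelate is present, so KepC is active.
No repressor is bound and KepC is active, so *orvC* is transcribed.
So OrvC is produced and active.
With repressor JovZ bound, *sovH* is not transcribed.
→ *sovH* is OFF.
Maltulose is present, so UlmF is inactive.
Malonate is present, so SibA is inactive.
Required activator SibA is absent, so *lutM* is not transcribed.
→ *lutM* is OFF.
Turanose is absent, so OrvY is active.
With repressor OrvY bound, *gorU* is not transcribed.
So GorU is not produced.
Tagatose is present, so NerU is active.
No repressor is bound and NerU is active, so *dulU* is transcribed.
So DulU is produced and active.
With repressor DulU bound, *lomZ* is not transcribed.
→ *lomZ* is OFF.
0 of the 3 genes are transcribed.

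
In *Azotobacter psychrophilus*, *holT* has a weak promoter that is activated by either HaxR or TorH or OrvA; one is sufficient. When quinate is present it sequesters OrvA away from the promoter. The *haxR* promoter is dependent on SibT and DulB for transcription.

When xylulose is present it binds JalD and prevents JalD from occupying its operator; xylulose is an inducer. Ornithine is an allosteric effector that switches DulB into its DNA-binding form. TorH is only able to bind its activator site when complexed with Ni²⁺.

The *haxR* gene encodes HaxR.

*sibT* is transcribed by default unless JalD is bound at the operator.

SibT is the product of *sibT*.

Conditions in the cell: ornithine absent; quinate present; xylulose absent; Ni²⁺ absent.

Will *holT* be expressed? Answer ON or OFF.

Xylulose is absent, so JalD is active.
With repressor JalD bound, *sibT* is not transcribed.
So SibT is not produced.
Ornithine is absent, so DulB is inactive.
Required activator SibT is absent, so *haxR* is not transcribed.
So HaxR is not produced.
Ni²⁺ is absent, so TorH is inactive.
Quinate is present, so OrvA is inactive.
No activator is available at the *holT* promoter, so *holT* is not transcribed.

OFF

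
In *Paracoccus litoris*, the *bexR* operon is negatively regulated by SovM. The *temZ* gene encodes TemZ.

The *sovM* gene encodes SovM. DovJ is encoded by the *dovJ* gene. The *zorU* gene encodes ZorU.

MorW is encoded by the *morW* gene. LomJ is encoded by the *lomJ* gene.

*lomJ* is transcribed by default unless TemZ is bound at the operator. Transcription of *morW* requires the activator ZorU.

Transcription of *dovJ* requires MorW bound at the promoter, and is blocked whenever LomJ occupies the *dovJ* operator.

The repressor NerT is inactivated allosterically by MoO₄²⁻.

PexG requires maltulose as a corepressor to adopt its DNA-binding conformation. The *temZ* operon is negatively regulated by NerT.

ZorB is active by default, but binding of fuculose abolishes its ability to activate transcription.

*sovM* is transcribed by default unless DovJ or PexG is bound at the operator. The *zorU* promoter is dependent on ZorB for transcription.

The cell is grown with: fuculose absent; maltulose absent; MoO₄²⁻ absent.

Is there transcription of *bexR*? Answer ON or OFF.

OFF

MoO₄²⁻ is absent, so NerT is active.
With repressor NerT bound, *temZ* is not transcribed.
So TemZ is not produced.
With no repressor bound, *lomJ* is transcribed.
So LomJ is produced and active.
Fuculose is absent, so ZorB is active.
No repressor is bound and ZorB is active, so *zorU* is transcribed.
So ZorU is produced and active.
No repressor is bound and ZorU is active, so *morW* is transcribed.
So MorW is produced and active.
With repressor LomJ bound, *dovJ* is not transcribed.
So DovJ is not produced.
Maltulose is absent, so PexG is inactive.
With no repressor bound, *sovM* is transcribed.
So SovM is produced and active.
With repressor SovM bound, *bexR* is not transcribed.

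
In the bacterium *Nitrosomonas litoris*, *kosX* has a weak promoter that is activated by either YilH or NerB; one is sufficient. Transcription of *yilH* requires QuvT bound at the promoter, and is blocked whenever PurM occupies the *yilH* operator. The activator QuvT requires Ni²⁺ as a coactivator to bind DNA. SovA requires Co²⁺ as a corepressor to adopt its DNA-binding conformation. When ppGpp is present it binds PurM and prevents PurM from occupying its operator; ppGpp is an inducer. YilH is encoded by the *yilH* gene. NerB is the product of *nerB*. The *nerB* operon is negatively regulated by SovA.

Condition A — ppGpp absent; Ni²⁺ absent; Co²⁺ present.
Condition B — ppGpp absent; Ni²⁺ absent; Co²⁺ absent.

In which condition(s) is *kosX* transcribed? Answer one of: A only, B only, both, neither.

B only

Condition A:
ppGpp is absent, so PurM is active.
Ni²⁺ is absent, so QuvT is inactive.
With repressor PurM bound, *yilH* is not transcribed.
So YilH is not produced.
Co²⁺ is present, so SovA is active.
With repressor SovA bound, *nerB* is not transcribed.
So NerB is not produced.
No activator is available at the *kosX* promoter, so *kosX* is not transcribed.
→ *kosX* is OFF in A.
Condition B:
ppGpp is absent, so PurM is active.
Ni²⁺ is absent, so QuvT is inactive.
With repressor PurM bound, *yilH* is not transcribed.
So YilH is not produced.
Co²⁺ is absent, so SovA is inactive.
With no repressor bound, *nerB* is transcribed.
So NerB is produced and active.
Activator NerB is present, so *kosX* is transcribed.
→ *kosX* is ON in B.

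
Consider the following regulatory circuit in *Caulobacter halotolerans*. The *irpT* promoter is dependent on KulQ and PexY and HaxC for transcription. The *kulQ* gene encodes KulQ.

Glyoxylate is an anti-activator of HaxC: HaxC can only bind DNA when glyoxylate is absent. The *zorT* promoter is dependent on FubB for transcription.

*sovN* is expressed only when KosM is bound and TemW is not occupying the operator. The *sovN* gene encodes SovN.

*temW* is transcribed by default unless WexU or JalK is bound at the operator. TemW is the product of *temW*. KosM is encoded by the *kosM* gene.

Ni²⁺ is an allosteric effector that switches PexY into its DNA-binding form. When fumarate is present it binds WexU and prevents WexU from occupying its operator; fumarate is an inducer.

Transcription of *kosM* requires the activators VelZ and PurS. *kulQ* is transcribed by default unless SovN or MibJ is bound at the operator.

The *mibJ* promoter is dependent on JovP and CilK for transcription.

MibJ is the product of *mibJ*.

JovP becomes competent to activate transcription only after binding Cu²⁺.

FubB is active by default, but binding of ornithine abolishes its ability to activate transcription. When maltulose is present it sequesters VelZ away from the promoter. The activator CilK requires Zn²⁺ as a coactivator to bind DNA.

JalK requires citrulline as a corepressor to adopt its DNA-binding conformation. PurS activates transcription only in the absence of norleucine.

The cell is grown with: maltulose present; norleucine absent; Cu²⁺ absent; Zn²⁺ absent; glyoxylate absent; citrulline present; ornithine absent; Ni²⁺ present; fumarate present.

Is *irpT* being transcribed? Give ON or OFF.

ON

Maltulose is present, so VelZ is inactive.
Norleucine is absent, so PurS is active.
Required activator VelZ is absent, so *kosM* is not transcribed.
So KosM is not produced.
Fumarate is present, so WexU is inactive.
Citrulline is present, so JalK is active.
With repressor JalK bound, *temW* is not transcribed.
So TemW is not produced.
Required activator KosM is absent, so *sovN* is not transcribed.
So SovN is not produced.
Cu²⁺ is absent, so JovP is inactive.
Zn²⁺ is absent, so CilK is inactive.
Required activator JovP is absent, so *mibJ* is not transcribed.
So MibJ is not produced.
With no repressor bound, *kulQ* is transcribed.
So KulQ is produced and active.
Ni²⁺ is present, so PexY is active.
Glyoxylate is absent, so HaxC is active.
No repressor is bound and KulQ and PexY and HaxC are active, so *irpT* is transcribed.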